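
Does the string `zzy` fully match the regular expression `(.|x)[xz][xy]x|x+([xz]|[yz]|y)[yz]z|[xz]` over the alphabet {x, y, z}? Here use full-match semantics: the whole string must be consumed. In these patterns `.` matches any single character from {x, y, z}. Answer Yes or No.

No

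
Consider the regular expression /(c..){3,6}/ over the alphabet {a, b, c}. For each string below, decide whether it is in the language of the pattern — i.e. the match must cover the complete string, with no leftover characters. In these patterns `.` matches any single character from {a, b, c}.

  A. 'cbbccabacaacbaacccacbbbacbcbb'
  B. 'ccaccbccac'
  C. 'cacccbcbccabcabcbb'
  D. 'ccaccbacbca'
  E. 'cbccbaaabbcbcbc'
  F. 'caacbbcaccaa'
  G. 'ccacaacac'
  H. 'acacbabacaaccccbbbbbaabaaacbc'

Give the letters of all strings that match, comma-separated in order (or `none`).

A → no match
B → no match
C → match
D → no match
E → no match
F → match
G → match
H → no match — must start with 'c'

C, F, G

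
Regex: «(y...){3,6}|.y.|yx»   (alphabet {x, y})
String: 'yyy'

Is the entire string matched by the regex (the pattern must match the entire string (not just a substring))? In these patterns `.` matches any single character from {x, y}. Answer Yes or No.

Yes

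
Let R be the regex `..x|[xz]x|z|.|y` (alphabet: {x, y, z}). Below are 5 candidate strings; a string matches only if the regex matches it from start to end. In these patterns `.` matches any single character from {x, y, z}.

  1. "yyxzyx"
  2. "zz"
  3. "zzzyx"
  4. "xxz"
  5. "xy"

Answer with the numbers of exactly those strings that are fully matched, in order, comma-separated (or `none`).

1 → no match
2 → no match
3 → no match
4 → no match
5 → no match

none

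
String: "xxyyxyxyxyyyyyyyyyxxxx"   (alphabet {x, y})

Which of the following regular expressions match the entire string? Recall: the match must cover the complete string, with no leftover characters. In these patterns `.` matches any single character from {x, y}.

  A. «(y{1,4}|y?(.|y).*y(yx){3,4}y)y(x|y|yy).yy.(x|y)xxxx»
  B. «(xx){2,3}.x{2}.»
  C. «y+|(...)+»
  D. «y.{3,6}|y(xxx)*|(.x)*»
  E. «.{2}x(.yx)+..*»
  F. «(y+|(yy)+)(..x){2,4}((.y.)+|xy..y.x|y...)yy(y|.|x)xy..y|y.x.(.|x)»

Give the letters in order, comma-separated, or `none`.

A → match
B → no match
C → no match
D → no match
E → no match
F → no match

A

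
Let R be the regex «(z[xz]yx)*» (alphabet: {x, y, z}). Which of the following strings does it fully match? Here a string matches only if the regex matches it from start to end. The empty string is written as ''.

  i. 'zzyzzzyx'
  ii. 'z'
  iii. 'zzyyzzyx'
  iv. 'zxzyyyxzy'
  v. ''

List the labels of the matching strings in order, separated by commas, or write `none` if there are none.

i → no match
ii → no match
iii → no match
iv → no match
v → match

v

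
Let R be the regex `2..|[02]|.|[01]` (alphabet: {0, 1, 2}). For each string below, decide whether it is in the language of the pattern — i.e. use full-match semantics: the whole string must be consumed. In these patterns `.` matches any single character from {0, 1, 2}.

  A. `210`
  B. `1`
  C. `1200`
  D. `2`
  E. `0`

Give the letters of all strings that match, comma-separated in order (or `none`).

A, B, D, E

A → match
B → match
C → no match
D → match
E → match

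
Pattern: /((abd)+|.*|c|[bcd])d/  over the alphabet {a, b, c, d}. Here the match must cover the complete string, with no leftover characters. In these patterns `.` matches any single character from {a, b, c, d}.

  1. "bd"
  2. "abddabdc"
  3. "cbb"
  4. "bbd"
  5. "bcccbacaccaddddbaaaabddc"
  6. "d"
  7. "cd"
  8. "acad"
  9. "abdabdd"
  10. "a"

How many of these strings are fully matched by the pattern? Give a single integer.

1 → match
2 → no match — must end with "d"
3 → no match — must end with "d"
4 → match
5 → no match — must end with "d"
6 → match
7 → match
8 → match
9 → match
10 → no match — must end with "d"
Total matched: 6

6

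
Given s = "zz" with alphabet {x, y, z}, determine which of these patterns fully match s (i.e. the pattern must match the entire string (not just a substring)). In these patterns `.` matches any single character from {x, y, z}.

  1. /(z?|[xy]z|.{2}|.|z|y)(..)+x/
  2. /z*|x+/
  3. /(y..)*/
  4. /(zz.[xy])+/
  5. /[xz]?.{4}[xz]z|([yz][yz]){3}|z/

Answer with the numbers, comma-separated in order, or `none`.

2

1 → no match — must end with "x"
2 → match
3 → no match
4 → no match
5 → no match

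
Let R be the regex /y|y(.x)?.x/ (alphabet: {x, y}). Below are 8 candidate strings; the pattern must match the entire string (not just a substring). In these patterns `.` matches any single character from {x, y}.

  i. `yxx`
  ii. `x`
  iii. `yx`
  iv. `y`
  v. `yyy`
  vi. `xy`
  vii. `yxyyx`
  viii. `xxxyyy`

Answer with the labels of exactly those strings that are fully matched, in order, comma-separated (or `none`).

i, iv

i → match
ii → no match — must start with `y`
iii → no match
iv → match
v → no match
vi → no match — must start with `y`
vii → no match
viii → no match — must start with `y`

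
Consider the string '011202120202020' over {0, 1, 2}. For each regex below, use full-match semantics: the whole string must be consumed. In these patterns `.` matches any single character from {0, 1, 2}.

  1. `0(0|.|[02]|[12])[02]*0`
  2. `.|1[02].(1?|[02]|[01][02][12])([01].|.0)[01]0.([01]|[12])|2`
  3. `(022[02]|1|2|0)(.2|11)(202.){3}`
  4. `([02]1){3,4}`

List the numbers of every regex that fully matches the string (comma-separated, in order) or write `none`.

3

1 → no match
2 → no match
3 → match
4 → no match — must end with '1'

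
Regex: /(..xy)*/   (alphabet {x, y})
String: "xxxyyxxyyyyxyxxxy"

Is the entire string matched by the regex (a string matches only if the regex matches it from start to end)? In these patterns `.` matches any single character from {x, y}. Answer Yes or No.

No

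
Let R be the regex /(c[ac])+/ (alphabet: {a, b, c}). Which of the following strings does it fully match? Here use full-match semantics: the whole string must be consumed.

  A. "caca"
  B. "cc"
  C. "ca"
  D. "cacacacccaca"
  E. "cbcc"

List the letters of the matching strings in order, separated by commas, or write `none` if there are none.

A → match
B → match
C → match
D → match
E → no match

A, B, C, D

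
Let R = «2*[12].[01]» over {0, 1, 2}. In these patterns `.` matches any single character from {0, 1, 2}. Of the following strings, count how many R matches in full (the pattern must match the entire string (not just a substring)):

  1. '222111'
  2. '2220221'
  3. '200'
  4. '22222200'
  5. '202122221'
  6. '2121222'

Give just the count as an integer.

1. '222111' → match
2. '2220221' → no match
3. '200' → match
4. '22222200' → match
5. '202122221' → no match
6. '2121222' → no match
Total matched: 3

3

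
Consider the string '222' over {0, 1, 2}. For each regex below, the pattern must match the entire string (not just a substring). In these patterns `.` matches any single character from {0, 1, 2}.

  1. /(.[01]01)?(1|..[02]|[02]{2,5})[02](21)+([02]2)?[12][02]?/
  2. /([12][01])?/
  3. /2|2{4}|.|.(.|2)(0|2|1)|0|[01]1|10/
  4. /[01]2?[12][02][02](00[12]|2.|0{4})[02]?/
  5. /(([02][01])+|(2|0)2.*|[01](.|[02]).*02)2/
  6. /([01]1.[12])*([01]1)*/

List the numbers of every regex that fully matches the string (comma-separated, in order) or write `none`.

3, 5

1 → no match
2 → no match
3 → match
4 → no match
5 → match
6 → no match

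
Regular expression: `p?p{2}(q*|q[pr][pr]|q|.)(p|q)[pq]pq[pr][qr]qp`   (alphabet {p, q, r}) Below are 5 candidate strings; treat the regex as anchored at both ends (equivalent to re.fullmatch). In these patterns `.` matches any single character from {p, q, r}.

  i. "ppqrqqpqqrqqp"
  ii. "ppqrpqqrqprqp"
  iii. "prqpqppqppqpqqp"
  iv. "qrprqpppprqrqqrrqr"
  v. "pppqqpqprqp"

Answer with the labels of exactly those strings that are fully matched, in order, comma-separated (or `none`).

i → no match
ii → no match
iii → no match
iv → no match — must end with "qp"
v → match

v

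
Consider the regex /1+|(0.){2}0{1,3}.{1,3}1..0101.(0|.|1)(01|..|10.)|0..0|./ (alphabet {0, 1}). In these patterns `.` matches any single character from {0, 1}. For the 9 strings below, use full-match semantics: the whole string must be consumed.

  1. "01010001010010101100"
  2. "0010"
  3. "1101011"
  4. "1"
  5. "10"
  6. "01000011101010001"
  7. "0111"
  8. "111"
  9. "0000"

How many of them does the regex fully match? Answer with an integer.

1 → no match
2 → match
3 → no match
4 → match
5 → no match
6 → match
7 → no match
8 → match
9 → match
Total matched: 5

5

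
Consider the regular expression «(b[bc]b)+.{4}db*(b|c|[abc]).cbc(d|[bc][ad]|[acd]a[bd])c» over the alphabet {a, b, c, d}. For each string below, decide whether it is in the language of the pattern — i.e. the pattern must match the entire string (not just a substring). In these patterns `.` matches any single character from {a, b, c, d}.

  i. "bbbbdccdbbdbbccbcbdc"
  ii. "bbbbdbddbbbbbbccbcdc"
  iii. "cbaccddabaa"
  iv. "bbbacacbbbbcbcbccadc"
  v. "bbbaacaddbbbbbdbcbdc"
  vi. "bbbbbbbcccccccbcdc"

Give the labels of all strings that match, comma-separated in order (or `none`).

i → no match
ii → match
iii → no match — must start with "b"
iv → no match
v → no match
vi → no match

ii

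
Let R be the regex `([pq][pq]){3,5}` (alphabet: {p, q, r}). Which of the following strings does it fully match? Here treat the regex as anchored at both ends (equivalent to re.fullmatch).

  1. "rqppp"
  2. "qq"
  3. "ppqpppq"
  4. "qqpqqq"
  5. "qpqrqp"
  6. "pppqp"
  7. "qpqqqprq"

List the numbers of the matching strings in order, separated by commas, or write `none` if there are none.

4

1 → no match
2 → no match
3 → no match
4 → match
5 → no match
6 → no match
7 → no match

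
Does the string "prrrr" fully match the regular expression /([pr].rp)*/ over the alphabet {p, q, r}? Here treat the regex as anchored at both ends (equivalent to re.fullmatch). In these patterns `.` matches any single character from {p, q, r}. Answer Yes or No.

No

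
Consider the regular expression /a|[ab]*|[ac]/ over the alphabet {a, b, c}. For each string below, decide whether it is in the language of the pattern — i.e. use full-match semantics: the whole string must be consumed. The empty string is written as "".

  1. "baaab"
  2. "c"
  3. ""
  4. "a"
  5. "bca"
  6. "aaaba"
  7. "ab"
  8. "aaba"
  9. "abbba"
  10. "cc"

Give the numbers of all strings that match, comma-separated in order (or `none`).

1, 2, 3, 4, 6, 7, 8, 9

1 → match
2 → match
3 → match
4 → match
5 → no match
6 → match
7 → match
8 → match
9 → match
10 → no match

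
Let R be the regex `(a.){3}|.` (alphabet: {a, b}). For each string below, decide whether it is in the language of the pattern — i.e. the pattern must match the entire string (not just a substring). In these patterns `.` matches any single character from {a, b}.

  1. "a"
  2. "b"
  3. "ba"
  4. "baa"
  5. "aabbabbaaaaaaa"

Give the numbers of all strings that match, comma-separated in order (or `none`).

1, 2

1 → match
2 → match
3 → no match
4 → no match
5 → no match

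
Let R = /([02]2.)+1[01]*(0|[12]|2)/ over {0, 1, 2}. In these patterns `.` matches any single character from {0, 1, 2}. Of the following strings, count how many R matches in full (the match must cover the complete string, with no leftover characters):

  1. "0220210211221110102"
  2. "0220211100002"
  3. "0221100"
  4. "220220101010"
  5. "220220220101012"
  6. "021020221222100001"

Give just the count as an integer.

5

1 → no match
2 → match
3 → match
4 → match
5 → match
6 → match
Total matched: 5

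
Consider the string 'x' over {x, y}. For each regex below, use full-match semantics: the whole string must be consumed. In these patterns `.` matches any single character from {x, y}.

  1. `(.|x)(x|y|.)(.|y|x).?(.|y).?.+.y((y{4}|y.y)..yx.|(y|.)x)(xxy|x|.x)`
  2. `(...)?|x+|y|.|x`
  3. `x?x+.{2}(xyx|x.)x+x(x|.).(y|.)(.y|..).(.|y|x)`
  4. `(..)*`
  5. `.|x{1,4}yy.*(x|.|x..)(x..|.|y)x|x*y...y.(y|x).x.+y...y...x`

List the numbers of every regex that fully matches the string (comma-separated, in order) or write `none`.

1 → no match
2 → match
3 → no match
4 → no match
5 → match

2, 5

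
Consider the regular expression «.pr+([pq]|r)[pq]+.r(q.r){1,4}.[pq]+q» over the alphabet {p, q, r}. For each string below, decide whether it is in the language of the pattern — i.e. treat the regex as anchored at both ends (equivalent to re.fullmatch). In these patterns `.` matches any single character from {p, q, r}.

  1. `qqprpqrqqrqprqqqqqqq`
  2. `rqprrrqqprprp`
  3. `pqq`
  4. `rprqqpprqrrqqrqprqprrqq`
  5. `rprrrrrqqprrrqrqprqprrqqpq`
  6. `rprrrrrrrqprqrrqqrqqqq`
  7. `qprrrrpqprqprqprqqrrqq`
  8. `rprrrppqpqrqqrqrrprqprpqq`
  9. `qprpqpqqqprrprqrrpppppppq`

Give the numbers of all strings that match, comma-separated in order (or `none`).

1 → no match
2 → no match — must end with `q`
3 → no match
4 → match
5 → no match
6 → match
7 → match
8 → no match
9 → no match

4, 6, 7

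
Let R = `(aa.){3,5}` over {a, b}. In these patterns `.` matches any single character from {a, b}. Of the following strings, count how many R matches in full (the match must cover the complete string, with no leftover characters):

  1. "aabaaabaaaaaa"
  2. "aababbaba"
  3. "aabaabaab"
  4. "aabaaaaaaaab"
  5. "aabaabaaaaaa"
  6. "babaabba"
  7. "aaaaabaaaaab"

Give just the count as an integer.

1 → no match
2. "aababbaba" → no match
3. "aabaabaab" → match
4. "aabaaaaaaaab" → match
5. "aabaabaaaaaa" → match
6. "babaabba" → no match — must start with "aa"
7. "aaaaabaaaaab" → match
Total matched: 4

4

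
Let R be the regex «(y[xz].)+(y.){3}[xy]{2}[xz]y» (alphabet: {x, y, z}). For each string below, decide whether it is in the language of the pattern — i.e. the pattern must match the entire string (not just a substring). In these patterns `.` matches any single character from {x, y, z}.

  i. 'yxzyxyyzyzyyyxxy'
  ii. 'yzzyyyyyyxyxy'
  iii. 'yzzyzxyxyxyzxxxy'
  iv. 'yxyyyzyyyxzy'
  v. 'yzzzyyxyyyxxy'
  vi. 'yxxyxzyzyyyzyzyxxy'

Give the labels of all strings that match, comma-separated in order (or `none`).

i → match
ii → match
iii → match
iv. 'yxyyyzyyyxzy' → no match
v → no match
vi → no match

i, ii, iii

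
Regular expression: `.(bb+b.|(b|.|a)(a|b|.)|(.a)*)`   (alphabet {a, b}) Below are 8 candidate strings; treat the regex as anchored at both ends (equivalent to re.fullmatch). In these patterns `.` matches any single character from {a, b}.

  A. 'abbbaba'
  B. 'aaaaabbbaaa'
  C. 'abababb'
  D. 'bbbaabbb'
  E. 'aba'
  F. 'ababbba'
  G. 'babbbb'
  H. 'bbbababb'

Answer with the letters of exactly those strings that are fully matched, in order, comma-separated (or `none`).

E

A → no match
B → no match
C → no match
D → no match
E → match
F → no match
G → no match
H → no match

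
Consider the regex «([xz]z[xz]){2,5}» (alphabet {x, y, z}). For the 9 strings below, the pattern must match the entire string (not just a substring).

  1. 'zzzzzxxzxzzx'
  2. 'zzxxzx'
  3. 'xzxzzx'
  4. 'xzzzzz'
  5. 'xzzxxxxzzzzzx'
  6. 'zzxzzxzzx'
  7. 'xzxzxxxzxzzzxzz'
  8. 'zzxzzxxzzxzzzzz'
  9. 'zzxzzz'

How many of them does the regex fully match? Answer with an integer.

7

1. 'zzzzzxxzxzzx' → match
2. 'zzxxzx' → match
3. 'xzxzzx' → match
4. 'xzzzzz' → match
5 → no match
6. 'zzxzzxzzx' → match
7 → no match
8 → match
9. 'zzxzzz' → match
Total matched: 7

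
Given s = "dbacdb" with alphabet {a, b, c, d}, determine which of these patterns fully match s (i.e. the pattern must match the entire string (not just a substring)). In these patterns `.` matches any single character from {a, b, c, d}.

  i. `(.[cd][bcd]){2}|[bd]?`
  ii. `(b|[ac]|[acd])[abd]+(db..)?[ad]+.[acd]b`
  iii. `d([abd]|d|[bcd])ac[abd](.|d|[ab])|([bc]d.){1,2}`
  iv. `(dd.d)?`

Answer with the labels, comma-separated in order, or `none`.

ii, iii

i → no match
ii → match
iii → match
iv → no match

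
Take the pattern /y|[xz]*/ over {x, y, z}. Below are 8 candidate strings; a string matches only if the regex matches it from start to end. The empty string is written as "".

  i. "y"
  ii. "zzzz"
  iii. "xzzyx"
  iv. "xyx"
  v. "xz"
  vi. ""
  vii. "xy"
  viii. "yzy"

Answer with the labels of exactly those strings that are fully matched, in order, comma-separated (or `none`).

i, ii, v, vi

i. "y" → match
ii. "zzzz" → match
iii. "xzzyx" → no match
iv. "xyx" → no match
v. "xz" → match
vi. "" → match
vii. "xy" → no match
viii. "yzy" → no match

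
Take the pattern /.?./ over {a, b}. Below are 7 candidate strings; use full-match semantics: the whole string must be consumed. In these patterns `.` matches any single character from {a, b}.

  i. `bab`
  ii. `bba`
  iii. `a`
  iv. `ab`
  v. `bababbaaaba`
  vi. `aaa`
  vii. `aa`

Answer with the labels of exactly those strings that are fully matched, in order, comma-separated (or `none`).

iii, iv, vii

i → no match
ii → no match
iii → match
iv → match
v → no match
vi → no match
vii → match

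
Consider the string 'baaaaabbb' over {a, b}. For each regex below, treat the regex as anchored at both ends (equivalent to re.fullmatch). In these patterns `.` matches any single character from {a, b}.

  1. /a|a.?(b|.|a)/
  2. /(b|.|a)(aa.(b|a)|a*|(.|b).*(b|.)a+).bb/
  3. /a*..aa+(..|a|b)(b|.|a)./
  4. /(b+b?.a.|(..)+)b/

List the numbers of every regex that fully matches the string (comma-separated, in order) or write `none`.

2, 3, 4

1 → no match — must start with 'a'
2 → match
3 → match
4 → match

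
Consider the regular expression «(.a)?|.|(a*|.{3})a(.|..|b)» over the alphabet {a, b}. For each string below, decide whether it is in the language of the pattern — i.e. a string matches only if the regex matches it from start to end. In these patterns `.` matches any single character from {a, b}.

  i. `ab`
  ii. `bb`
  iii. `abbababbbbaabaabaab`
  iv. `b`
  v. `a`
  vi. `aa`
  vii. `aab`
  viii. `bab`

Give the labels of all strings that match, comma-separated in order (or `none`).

i → match
ii → no match
iii → no match
iv → match
v → match
vi → match
vii → match
viii → no match

i, iv, v, vi, vii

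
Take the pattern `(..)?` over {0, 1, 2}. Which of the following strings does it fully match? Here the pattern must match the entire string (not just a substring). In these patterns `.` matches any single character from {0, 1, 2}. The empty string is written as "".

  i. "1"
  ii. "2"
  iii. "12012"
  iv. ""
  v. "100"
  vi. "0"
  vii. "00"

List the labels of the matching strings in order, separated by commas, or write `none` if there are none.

i → no match
ii → no match
iii → no match
iv → match
v → no match
vi → no match
vii → match

iv, vii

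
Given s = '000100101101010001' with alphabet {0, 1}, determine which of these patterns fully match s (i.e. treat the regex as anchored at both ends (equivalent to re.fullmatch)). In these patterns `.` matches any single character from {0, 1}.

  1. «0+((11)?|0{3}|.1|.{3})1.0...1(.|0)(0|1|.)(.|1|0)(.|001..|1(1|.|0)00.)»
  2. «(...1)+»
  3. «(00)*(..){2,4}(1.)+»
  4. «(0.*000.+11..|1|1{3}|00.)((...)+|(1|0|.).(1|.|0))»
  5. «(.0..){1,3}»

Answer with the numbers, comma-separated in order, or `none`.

1 → match
2 → no match
3 → no match
4 → match
5 → no match

1, 4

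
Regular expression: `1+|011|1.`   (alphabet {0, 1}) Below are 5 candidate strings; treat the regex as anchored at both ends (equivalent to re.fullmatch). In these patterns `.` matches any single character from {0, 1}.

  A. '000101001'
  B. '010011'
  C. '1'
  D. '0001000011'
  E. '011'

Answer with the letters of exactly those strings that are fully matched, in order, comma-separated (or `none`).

A. '000101001' → no match
B. '010011' → no match
C. '1' → match
D. '0001000011' → no match
E. '011' → match

C, E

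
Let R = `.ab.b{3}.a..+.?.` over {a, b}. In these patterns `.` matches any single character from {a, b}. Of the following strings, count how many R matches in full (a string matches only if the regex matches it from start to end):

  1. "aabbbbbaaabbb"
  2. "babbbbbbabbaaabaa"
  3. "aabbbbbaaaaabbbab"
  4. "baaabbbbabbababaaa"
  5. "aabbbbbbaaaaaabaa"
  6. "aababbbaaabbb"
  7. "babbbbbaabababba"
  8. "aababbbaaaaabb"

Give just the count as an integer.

1 → match
2 → match
3 → match
4 → no match
5 → match
6 → match
7 → match
8 → match
Total matched: 7

7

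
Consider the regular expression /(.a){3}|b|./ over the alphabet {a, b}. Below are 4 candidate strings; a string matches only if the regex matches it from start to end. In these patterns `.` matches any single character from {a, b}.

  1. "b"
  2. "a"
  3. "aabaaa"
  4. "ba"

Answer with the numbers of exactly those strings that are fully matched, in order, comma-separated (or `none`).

1, 2, 3

1 → match
2 → match
3 → match
4 → no match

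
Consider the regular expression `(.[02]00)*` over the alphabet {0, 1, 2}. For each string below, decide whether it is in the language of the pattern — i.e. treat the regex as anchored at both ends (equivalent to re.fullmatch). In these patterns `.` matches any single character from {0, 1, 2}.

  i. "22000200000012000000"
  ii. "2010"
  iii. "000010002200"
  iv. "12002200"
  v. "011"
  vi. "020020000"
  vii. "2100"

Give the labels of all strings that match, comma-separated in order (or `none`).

i, iii, iv

i → match
ii → no match
iii → match
iv → match
v → no match
vi → no match
vii → no match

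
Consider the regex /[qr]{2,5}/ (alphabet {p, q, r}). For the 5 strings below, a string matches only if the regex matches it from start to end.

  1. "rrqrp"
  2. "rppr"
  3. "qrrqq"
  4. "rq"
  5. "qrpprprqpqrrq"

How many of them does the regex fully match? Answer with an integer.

2

1 → no match
2 → no match
3 → match
4 → match
5 → no match
Total matched: 2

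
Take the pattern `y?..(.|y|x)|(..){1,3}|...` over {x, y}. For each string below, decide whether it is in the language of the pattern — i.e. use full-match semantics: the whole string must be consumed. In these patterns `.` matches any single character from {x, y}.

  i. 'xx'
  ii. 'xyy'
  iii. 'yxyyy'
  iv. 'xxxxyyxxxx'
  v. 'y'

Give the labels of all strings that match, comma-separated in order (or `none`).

i → match
ii → match
iii → no match
iv → no match
v → no match

i, ii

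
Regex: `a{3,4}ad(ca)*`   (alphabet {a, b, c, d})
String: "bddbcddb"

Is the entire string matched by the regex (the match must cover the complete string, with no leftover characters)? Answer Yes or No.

Every match must start with "a", but "bddbcddb" does not.

No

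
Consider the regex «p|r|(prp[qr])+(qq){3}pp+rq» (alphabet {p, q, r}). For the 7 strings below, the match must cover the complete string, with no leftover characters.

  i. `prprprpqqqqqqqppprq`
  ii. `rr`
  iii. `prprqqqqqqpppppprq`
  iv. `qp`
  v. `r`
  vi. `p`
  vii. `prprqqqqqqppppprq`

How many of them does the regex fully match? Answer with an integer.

i → match
ii. `rr` → no match
iii → match
iv. `qp` → no match
v. `r` → match
vi. `p` → match
vii → match
Total matched: 5

5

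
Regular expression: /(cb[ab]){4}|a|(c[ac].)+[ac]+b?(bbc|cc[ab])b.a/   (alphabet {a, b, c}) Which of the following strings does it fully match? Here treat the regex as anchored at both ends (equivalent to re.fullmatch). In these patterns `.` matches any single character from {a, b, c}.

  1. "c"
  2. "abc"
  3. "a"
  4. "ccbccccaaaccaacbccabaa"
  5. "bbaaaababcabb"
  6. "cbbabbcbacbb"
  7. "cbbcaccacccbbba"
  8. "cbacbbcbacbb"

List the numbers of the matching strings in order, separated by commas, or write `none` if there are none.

3, 4, 8

1. "c" → no match
2. "abc" → no match
3. "a" → match
4 → match
5 → no match
6. "cbbabbcbacbb" → no match
7 → no match
8. "cbacbbcbacbb" → match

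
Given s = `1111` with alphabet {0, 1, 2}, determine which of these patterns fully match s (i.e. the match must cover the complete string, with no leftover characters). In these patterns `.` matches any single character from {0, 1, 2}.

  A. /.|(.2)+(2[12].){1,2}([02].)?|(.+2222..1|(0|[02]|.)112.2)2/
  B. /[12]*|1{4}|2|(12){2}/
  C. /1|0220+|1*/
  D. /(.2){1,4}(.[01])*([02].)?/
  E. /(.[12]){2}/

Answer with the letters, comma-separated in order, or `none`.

A → no match
B → match
C → match
D → no match
E → match

B, C, E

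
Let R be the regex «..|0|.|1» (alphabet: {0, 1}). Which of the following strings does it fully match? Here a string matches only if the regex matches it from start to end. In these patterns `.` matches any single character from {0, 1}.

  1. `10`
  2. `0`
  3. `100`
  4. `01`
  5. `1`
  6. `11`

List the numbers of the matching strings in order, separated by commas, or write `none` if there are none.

1 → match
2 → match
3 → no match
4 → match
5 → match
6 → match

1, 2, 4, 5, 6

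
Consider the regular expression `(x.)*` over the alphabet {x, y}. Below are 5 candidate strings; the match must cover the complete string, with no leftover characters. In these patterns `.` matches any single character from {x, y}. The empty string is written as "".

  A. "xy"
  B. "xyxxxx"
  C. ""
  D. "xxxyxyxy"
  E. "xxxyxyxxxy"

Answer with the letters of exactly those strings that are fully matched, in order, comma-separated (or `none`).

A. "xy" → match
B. "xyxxxx" → match
C. "" → match
D. "xxxyxyxy" → match
E. "xxxyxyxxxy" → match

A, B, C, D, E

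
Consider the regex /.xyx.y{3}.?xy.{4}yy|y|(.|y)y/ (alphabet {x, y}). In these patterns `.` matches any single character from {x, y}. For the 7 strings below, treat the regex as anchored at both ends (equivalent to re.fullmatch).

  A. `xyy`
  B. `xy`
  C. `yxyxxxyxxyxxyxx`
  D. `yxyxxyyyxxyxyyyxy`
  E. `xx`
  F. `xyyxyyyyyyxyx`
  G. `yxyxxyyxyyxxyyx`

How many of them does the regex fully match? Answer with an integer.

1

A → no match
B → match
C → no match
D → no match
E → no match
F → no match
G → no match
Total matched: 1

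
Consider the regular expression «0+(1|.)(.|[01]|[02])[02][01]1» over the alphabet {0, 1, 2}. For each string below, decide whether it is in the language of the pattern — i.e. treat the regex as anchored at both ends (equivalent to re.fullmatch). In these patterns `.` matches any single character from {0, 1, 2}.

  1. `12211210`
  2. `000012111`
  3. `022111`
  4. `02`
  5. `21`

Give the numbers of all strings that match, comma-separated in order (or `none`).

1 → no match — must start with `0`
2 → no match
3 → no match
4 → no match — must end with `1`
5 → no match — must start with `0`

none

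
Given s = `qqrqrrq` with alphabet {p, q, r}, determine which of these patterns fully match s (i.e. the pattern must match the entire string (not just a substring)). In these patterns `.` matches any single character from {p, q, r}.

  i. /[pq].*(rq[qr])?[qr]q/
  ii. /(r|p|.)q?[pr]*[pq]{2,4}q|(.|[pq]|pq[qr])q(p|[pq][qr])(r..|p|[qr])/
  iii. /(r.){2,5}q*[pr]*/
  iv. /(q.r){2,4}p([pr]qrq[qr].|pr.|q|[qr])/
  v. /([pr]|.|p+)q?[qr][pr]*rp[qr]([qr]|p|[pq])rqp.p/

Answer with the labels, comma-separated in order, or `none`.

i → match
ii → no match
iii → no match — must start with `r`
iv → no match
v → no match — must end with `p`

i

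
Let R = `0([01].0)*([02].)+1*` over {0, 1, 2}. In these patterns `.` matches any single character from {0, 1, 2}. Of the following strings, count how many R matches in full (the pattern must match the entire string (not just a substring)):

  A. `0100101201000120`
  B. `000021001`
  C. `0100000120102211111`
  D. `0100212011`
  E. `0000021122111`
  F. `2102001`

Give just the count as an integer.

A → no match
B → match
C → no match
D → match
E → no match
F → no match — must start with `0`
Total matched: 2

2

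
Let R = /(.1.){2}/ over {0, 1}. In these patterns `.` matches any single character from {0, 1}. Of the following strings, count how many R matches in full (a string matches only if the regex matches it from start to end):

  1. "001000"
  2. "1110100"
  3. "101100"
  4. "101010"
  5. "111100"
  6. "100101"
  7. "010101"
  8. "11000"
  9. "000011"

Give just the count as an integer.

0

1 → no match
2 → no match
3 → no match
4 → no match
5 → no match
6 → no match
7 → no match
8 → no match
9 → no match
Total matched: 0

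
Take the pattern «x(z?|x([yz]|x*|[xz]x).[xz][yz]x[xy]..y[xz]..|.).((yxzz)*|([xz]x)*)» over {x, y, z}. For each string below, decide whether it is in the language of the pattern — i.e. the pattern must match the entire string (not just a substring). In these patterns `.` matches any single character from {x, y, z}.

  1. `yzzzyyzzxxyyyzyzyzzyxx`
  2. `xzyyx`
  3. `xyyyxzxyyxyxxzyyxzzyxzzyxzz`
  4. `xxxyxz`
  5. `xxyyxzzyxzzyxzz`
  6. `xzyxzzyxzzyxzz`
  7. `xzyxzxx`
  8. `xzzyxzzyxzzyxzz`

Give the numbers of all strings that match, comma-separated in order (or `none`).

5, 6, 8

1 → no match — must start with `x`
2 → no match
3 → no match
4 → no match
5 → match
6 → match
7 → no match
8 → match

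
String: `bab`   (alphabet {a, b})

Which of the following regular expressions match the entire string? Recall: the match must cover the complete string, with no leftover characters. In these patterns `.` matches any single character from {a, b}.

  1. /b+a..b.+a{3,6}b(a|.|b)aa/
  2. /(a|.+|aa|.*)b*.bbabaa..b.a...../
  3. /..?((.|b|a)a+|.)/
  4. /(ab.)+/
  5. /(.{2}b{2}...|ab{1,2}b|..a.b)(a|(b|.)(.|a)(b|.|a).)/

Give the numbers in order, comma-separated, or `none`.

3

1 → no match — must end with `aa`
2 → no match
3 → match
4 → no match — must start with `ab`
5 → no match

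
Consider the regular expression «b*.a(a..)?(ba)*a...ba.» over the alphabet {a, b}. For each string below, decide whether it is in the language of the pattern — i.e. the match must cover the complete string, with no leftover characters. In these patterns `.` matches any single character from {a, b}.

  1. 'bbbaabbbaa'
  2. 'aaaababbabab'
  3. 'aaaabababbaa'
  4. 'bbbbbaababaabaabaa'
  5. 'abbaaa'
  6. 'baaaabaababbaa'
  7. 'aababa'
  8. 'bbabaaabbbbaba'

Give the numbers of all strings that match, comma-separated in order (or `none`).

2, 3, 4, 6

1 → no match
2 → match
3 → match
4 → match
5 → no match
6 → match
7 → no match
8 → no match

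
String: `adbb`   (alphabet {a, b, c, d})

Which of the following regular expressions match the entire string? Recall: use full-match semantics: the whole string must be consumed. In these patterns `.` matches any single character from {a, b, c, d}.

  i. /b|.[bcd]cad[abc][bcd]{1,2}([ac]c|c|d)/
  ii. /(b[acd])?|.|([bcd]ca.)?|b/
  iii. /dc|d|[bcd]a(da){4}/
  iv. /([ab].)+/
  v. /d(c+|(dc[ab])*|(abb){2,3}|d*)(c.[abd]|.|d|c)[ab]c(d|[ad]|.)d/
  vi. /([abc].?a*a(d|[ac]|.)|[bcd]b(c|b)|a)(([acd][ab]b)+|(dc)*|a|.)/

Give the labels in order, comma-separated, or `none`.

iv, vi

i → no match
ii → no match
iii → no match
iv → match
v → no match — must start with `d`
vi → match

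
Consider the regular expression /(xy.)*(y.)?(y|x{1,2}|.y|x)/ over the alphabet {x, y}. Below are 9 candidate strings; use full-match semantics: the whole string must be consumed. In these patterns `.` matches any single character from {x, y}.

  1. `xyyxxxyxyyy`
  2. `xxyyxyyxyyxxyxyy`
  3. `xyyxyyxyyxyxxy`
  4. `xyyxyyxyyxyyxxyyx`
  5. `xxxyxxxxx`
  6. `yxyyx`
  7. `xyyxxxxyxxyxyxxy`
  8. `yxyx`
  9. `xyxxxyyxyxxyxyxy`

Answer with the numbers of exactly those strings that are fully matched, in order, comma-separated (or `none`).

1. `xyyxxxyxyyy` → no match
2 → no match
3 → match
4 → no match
5. `xxxyxxxxx` → no match
6. `yxyyx` → no match
7 → no match
8. `yxyx` → no match
9 → no match

3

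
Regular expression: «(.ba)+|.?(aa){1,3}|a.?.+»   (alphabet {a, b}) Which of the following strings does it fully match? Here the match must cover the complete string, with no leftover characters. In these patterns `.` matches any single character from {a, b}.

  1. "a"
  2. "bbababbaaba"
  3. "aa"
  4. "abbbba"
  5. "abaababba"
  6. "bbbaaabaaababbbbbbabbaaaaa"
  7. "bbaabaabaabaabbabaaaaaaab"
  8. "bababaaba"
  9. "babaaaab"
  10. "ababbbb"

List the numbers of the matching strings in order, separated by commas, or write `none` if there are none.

1. "a" → no match
2. "bbababbaaba" → no match
3. "aa" → match
4. "abbbba" → match
5. "abaababba" → match
6 → no match
7 → no match
8. "bababaaba" → no match
9. "babaaaab" → no match
10. "ababbbb" → match

3, 4, 5, 10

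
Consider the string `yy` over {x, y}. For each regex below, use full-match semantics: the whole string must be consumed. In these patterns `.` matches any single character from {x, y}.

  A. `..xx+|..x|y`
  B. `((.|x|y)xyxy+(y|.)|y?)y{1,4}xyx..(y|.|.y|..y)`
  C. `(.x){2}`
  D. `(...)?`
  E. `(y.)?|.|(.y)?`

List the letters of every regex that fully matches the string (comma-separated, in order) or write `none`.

E

A → no match
B → no match
C → no match — must end with `x`
D → no match
E → match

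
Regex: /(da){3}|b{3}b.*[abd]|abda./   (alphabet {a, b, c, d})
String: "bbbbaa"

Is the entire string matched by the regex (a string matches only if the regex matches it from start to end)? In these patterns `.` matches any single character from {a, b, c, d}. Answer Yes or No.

Yes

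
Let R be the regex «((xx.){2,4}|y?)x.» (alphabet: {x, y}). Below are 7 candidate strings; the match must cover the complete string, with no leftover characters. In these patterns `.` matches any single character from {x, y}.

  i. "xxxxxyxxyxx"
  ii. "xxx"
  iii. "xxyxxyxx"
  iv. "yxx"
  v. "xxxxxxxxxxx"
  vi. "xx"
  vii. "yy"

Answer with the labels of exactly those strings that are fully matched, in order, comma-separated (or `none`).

i. "xxxxxyxxyxx" → match
ii. "xxx" → no match
iii. "xxyxxyxx" → match
iv. "yxx" → match
v. "xxxxxxxxxxx" → match
vi. "xx" → match
vii. "yy" → no match

i, iii, iv, v, vi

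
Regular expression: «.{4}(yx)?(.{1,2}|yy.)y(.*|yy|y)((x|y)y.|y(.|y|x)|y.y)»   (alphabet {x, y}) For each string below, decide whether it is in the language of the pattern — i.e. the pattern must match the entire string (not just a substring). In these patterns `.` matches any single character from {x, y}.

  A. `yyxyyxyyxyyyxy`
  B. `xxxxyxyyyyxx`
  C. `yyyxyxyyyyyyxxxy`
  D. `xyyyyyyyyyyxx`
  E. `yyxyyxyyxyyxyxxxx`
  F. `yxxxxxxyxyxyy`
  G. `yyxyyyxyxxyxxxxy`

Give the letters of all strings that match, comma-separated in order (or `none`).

A → match
B → no match
C → no match
D → no match
E → no match
F → no match
G → no match

A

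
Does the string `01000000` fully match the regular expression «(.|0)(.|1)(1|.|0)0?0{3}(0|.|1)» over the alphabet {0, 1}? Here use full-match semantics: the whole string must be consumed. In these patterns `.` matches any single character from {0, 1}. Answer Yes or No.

Yes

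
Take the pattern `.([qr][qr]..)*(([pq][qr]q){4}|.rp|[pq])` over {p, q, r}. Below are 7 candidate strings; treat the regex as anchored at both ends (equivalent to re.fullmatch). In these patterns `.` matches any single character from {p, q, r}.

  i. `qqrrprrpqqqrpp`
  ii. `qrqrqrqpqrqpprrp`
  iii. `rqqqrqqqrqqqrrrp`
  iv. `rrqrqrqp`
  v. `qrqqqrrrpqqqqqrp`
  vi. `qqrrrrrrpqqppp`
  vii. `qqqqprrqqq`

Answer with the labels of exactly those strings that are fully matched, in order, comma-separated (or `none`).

i, ii, iii, v, vi, vii

i → match
ii → match
iii → match
iv → no match
v → match
vi → match
vii → match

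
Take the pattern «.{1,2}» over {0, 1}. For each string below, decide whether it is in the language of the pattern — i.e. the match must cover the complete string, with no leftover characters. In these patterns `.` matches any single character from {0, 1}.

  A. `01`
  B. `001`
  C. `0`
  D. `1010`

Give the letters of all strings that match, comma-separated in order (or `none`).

A, C

A → match
B → no match
C → match
D → no match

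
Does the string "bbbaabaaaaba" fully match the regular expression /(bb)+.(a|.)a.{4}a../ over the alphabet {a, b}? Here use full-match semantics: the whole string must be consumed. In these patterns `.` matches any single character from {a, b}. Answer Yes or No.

Yes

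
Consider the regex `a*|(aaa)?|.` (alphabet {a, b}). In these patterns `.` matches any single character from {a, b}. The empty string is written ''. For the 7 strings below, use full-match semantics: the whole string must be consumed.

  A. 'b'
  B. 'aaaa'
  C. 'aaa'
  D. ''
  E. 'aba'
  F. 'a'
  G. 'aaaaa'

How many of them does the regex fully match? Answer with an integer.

A → match
B → match
C → match
D → match
E → no match
F → match
G → match
Total matched: 6

6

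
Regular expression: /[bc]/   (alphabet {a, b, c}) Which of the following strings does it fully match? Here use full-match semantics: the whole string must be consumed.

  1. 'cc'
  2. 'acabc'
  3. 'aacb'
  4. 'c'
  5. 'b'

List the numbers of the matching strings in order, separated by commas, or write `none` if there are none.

1 → no match
2 → no match
3 → no match
4 → match
5 → match

4, 5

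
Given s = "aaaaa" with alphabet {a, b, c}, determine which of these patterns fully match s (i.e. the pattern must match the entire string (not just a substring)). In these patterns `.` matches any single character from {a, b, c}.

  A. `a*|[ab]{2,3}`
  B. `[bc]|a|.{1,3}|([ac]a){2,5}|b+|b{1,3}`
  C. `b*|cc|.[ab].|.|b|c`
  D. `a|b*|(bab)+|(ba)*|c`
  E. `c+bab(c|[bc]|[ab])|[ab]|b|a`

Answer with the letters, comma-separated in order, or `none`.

A

A → match
B → no match
C → no match
D → no match
E → no match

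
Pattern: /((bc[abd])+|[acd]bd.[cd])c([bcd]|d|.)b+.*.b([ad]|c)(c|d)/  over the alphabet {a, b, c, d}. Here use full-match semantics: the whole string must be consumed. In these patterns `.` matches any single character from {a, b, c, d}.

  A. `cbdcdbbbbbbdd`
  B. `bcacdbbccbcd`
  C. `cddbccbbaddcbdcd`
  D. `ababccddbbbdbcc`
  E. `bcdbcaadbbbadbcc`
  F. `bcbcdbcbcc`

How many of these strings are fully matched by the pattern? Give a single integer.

A → no match
B. `bcacdbbccbcd` → match
C → no match
D → no match
E → no match
F. `bcbcdbcbcc` → match
Total matched: 2

2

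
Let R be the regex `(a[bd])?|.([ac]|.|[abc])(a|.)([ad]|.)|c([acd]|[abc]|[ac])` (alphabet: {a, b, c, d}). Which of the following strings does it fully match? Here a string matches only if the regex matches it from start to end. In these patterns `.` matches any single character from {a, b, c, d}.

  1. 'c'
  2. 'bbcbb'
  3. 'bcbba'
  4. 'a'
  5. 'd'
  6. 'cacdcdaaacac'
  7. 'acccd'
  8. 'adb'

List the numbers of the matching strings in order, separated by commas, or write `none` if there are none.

1. 'c' → no match
2. 'bbcbb' → no match
3. 'bcbba' → no match
4. 'a' → no match
5. 'd' → no match
6. 'cacdcdaaacac' → no match
7. 'acccd' → no match
8. 'adb' → no match

none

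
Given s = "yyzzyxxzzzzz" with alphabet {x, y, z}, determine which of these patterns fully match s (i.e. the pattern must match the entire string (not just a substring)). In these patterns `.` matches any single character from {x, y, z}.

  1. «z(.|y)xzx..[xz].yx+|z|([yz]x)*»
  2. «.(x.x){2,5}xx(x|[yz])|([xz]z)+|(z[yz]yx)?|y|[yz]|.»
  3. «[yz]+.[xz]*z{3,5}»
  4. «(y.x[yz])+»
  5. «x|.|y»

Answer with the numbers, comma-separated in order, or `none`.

3

1 → no match
2 → no match
3 → match
4 → no match
5 → no match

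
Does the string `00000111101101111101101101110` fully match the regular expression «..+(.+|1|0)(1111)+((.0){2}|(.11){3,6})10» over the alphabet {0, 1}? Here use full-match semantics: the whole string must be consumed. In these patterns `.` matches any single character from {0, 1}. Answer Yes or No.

Yes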